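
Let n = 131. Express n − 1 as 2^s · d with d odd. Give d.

65

Halving: 130 → 65; 65 is odd.
So 130 = 2^1 · 65.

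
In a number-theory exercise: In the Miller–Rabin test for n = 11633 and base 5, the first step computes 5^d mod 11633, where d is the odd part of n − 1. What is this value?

4442

n − 1 = 11632 = 2^4 · 727, so s = 4 and d = 727.
By repeated squaring, 5^727 ≡ 4442 (mod 11633).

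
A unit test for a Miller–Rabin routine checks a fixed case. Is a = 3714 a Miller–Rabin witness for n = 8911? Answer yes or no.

n − 1 = 8910 = 2^1 · 4455, so s = 1 and d = 4455.
Repeated squaring mod 8911: 3714^1 ≡ 3714, 3714^2 ≡ 8479, 3714^4 ≡ 8404, 3714^8 ≡ 7541, 3714^16 ≡ 5590, 3714^32 ≡ 6134, 3714^64 ≡ 3714, 3714^128 ≡ 8479, 3714^256 ≡ 8404, 3714^512 ≡ 7541, 3714^1024 ≡ 5590, 3714^2048 ≡ 6134, 3714^4096 ≡ 3714.
4455 = 4096 + 256 + 64 + 32 + 4 + 2 + 1, so 3714^4455 ≡ 3714·8404·3714·6134·8404·8479·3714 ≡ 1 (mod 8911).
x_0 = 3714^4455 mod 8911 = 1.
x_0 = 1, so 3714 is not a witness.

no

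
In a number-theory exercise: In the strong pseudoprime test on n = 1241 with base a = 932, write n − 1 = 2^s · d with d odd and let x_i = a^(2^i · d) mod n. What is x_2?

n − 1 = 1240 = 2^3 · 155, so s = 3 and d = 155.
By repeated squaring, 932^155 ≡ 554 (mod 1241).
x_0 = 554.
x_1 = 554^2 mod 1241 = 389.
x_2 = 389^2 mod 1241 = 1160.

1160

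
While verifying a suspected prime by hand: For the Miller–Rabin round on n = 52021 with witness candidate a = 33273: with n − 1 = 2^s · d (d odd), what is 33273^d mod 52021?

n − 1 = 52020 = 2^2 · 13005, so s = 2 and d = 13005.
33273^13005 mod 52021 = 37406.

37406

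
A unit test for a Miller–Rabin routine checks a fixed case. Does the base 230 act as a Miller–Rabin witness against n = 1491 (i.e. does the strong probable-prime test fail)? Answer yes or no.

n − 1 = 1490 = 2^1 · 745, so s = 1 and d = 745.
By repeated squaring, 230^745 ≡ 1490 (mod 1491).
x_0 = 230^745 mod 1491 = 1490.
x_0 = 1490 ≡ −1, so 230 is not a witness.

no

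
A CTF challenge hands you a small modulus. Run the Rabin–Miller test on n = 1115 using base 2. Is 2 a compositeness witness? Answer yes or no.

n − 1 = 1114 = 2^1 · 557, so s = 1 and d = 557.
x_0 = 2^557 mod 1115 = 227.
x_0 ∉ {1, 1114} and s = 1, so 2 is a Miller–Rabin witness and 1115 is composite.

yes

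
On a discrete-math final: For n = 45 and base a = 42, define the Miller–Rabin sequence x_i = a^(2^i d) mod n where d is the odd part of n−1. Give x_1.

n − 1 = 44 = 2^2 · 11, so s = 2 and d = 11.
Repeated squaring mod 45: 42^1 ≡ 42, 42^2 ≡ 9, 42^4 ≡ 36, 42^8 ≡ 36.
11 = 8 + 2 + 1, so 42^11 ≡ 36·9·42 ≡ 18 (mod 45).
x_0 = 18.
x_1 = 18^2 mod 45 = 9.

9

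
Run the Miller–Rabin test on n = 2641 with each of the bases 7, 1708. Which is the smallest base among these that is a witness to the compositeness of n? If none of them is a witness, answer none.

7

n − 1 = 2640 = 2^4 · 165, so s = 4 and d = 165.
Base 7: x_0 = 7^165 mod 2641 = 590. x_0 is neither 1 nor 2640, so continue squaring. x_1 = 590^2 mod 2641 = 2129. x_2 = 2129^2 mod 2641 = 685. x_3 = 685^2 mod 2641 = 1768. Reached i = s−1 = 3 without hitting −1: 7 is a Miller–Rabin witness and 2641 is composite.
Base 1708: x_0 = 1708^165 mod 2641 = 201. x_0 is neither 1 nor 2640, so continue squaring. x_1 = 201^2 mod 2641 = 786. x_2 = 786^2 mod 2641 = 2443. x_3 = 2443^2 mod 2641 = 2230. Reached i = s−1 = 3 without hitting −1: 1708 is a Miller–Rabin witness and 2641 is composite.
The smallest witness among the given bases is 7.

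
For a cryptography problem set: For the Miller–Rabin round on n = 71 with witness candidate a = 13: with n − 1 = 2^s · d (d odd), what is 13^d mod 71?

70

n − 1 = 70 = 2^1 · 35, so s = 1 and d = 35.
Repeated squaring mod 71: 13^1 ≡ 13, 13^2 ≡ 27, 13^4 ≡ 19, 13^8 ≡ 6, 13^16 ≡ 36, 13^32 ≡ 18.
35 = 32 + 2 + 1, so 13^35 ≡ 18·27·13 ≡ 70 (mod 71).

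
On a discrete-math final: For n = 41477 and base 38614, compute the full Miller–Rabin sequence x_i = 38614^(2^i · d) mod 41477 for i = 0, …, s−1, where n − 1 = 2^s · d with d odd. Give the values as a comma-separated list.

1355, 11037

n − 1 = 41476 = 2^2 · 10369, so s = 2 and d = 10369.
x_0 = 38614^10369 mod 41477 = 1355.
x_1 = 1355^2 mod 41477 = 11037.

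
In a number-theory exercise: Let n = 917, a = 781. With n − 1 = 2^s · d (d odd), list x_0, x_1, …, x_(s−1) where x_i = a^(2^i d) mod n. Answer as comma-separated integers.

508, 387

n − 1 = 916 = 2^2 · 229, so s = 2 and d = 229.
x_0 = 781^229 mod 917 = 508.
x_1 = 508^2 mod 917 = 387.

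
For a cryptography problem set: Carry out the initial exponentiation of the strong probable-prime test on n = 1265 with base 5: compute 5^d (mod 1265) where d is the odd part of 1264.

n − 1 = 1264 = 2^4 · 79, so s = 4 and d = 79.
5^79 mod 1265 = 1010.

1010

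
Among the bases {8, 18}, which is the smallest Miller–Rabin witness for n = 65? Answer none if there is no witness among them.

n − 1 = 64 = 2^6 · 1, so s = 6 and d = 1.
Base 8: x_0 = 8^1 mod 65 = 8. x_0 is neither 1 nor 64, so continue squaring. x_1 = 8^2 mod 65 = 64. x_1 ≡ −1, so 8 is not a witness.
Base 18: x_0 = 18^1 mod 65 = 18. x_0 is neither 1 nor 64, so continue squaring. x_1 = 18^2 mod 65 = 64. x_1 ≡ −1, so 18 is not a witness.
No listed base is a witness for 65.

none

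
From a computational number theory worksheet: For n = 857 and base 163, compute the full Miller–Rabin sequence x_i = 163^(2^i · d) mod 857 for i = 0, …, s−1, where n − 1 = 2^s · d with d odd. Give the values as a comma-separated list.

351, 650, 856

n − 1 = 856 = 2^3 · 107, so s = 3 and d = 107.
x_0 = 163^107 mod 857 = 351.
x_1 = 351^2 mod 857 = 650.
x_2 = 650^2 mod 857 = 856.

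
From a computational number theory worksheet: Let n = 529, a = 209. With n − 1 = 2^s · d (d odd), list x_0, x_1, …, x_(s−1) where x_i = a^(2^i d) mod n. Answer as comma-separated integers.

300, 70, 139, 277

n − 1 = 528 = 2^4 · 33, so s = 4 and d = 33.
x_0 = 209^33 mod 529 = 300.
x_1 = 300^2 mod 529 = 70.
x_2 = 70^2 mod 529 = 139.
x_3 = 139^2 mod 529 = 277.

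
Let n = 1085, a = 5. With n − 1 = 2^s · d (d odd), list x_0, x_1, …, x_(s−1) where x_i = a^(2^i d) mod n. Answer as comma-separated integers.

5, 25

n − 1 = 1084 = 2^2 · 271, so s = 2 and d = 271.
x_0 = 5^271 mod 1085 = 5.
x_1 = 5^2 mod 1085 = 25.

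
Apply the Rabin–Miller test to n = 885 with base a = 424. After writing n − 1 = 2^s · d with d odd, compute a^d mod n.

259

n − 1 = 884 = 2^2 · 221, so s = 2 and d = 221.
By repeated squaring, 424^221 ≡ 259 (mod 885).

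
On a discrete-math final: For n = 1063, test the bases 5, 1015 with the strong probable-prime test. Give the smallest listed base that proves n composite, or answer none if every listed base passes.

n − 1 = 1062 = 2^1 · 531, so s = 1 and d = 531.
Base 5: x_0 = 5^531 mod 1063 = 1062. x_0 = 1062 ≡ −1, so 5 is not a witness.
Base 1015: x_0 = 1015^531 mod 1063 = 1. x_0 = 1, so 1015 is not a witness.
No listed base is a witness for 1063.

none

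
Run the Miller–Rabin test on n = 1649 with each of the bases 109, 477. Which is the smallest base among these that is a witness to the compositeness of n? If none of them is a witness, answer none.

n − 1 = 1648 = 2^4 · 103, so s = 4 and d = 103.
Base 109: x_0 = 109^103 mod 1649 = 590. x_0 is neither 1 nor 1648, so continue squaring. x_1 = 590^2 mod 1649 = 161. x_2 = 161^2 mod 1649 = 1186. x_3 = 1186^2 mod 1649 = 1648. x_3 ≡ −1, so 109 is not a witness.
Base 477: x_0 = 477^103 mod 1649 = 1055. x_0 is neither 1 nor 1648, so continue squaring. x_1 = 1055^2 mod 1649 = 1599. x_2 = 1599^2 mod 1649 = 851. x_3 = 851^2 mod 1649 = 290. Reached i = s−1 = 3 without hitting −1: 477 is a Miller–Rabin witness and 1649 is composite.
The smallest witness among the given bases is 477.

477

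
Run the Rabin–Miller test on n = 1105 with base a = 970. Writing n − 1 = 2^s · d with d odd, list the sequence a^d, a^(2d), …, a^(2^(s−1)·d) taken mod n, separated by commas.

970, 545, 885, 885

n − 1 = 1104 = 2^4 · 69, so s = 4 and d = 69.
x_0 = 970^69 mod 1105 = 970.
x_1 = 970^2 mod 1105 = 545.
x_2 = 545^2 mod 1105 = 885.
x_3 = 885^2 mod 1105 = 885.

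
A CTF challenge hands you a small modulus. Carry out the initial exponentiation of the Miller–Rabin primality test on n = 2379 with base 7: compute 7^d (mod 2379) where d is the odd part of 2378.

n − 1 = 2378 = 2^1 · 1189, so s = 1 and d = 1189.
Repeated squaring mod 2379: 7^1 ≡ 7, 7^2 ≡ 49, 7^4 ≡ 22, 7^8 ≡ 484, 7^16 ≡ 1114, 7^32 ≡ 1537, 7^64 ≡ 22, 7^128 ≡ 484, 7^256 ≡ 1114, 7^512 ≡ 1537, 7^1024 ≡ 22.
1189 = 1024 + 128 + 32 + 4 + 1, so 7^1189 ≡ 22·484·1537·22·7 ≡ 124 (mod 2379).

124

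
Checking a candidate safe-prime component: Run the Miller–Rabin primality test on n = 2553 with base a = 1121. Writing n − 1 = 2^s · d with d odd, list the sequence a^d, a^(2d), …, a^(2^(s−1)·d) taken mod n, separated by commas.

n − 1 = 2552 = 2^3 · 319, so s = 3 and d = 319.
x_0 = 1121^319 mod 2553 = 344.
x_1 = 344^2 mod 2553 = 898.
x_2 = 898^2 mod 2553 = 2209.

344, 898, 2209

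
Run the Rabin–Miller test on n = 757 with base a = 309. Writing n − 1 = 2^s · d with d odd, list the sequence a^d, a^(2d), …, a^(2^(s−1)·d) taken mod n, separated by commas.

1, 1

n − 1 = 756 = 2^2 · 189, so s = 2 and d = 189.
x_0 = 309^189 mod 757 = 1.
x_1 = 1^2 mod 757 = 1.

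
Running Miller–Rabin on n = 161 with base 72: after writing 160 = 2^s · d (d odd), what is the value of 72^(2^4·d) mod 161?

n − 1 = 160 = 2^5 · 5, so s = 5 and d = 5.
x_0 = 72^5 mod 161 = 151.
x_1 = 151^2 mod 161 = 100.
x_2 = 100^2 mod 161 = 18.
x_3 = 18^2 mod 161 = 2.
x_4 = 2^2 mod 161 = 4.

4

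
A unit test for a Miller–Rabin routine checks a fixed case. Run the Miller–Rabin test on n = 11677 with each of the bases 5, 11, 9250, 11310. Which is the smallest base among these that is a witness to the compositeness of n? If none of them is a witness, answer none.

n − 1 = 11676 = 2^2 · 2919, so s = 2 and d = 2919.
Base 5: x_0 = 5^2919 mod 11677 = 11126. x_0 is neither 1 nor 11676, so continue squaring. x_1 = 11126^2 mod 11677 = 11676. x_1 ≡ −1, so 5 is not a witness.
Base 11: x_0 = 11^2919 mod 11677 = 551. x_0 is neither 1 nor 11676, so continue squaring. x_1 = 551^2 mod 11677 = 11676. x_1 ≡ −1, so 11 is not a witness.
Base 9250: x_0 = 9250^2919 mod 11677 = 551. x_0 is neither 1 nor 11676, so continue squaring. x_1 = 551^2 mod 11677 = 11676. x_1 ≡ −1, so 9250 is not a witness.
Base 11310: x_0 = 11310^2919 mod 11677 = 11126. x_0 is neither 1 nor 11676, so continue squaring. x_1 = 11126^2 mod 11677 = 11676. x_1 ≡ −1, so 11310 is not a witness.
No listed base is a witness for 11677.

none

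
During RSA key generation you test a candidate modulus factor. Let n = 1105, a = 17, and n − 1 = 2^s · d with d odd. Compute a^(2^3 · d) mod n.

391

n − 1 = 1104 = 2^4 · 69, so s = 4 and d = 69.
x_0 = 17^69 mod 1105 = 272.
x_1 = 272^2 mod 1105 = 1054.
x_2 = 1054^2 mod 1105 = 391.
x_3 = 391^2 mod 1105 = 391.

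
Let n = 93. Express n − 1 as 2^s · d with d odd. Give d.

23

Halving: 92 → 46 → 23; 23 is odd.
So 92 = 2^2 · 23.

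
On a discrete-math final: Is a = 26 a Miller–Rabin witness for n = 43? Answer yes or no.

no

n − 1 = 42 = 2^1 · 21, so s = 1 and d = 21.
x_0 = 26^21 mod 43 = 42.
x_0 = 42 ≡ −1, so 26 is not a witness.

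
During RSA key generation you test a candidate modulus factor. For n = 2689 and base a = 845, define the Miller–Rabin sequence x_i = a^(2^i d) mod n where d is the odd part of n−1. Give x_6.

1

n − 1 = 2688 = 2^7 · 21, so s = 7 and d = 21.
x_0 = 845^21 mod 2689 = 1331.
x_1 = 1331^2 mod 2689 = 2199.
x_2 = 2199^2 mod 2689 = 779.
x_3 = 779^2 mod 2689 = 1816.
x_4 = 1816^2 mod 2689 = 1142.
x_5 = 1142^2 mod 2689 = 2688.
x_6 = 2688^2 mod 2689 = 1.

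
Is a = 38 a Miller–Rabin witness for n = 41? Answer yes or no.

no

n − 1 = 40 = 2^3 · 5, so s = 3 and d = 5.
x_0 = 38^5 mod 41 = 3.
x_0 is neither 1 nor 40, so continue squaring.
x_1 = 3^2 mod 41 = 9.
x_2 = 9^2 mod 41 = 40.
x_2 ≡ −1, so 38 is not a witness.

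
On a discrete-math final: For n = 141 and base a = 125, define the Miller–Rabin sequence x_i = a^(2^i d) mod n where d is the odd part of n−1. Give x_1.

16

n − 1 = 140 = 2^2 · 35, so s = 2 and d = 35.
Repeated squaring mod 141: 125^1 ≡ 125, 125^2 ≡ 115, 125^4 ≡ 112, 125^8 ≡ 136, 125^16 ≡ 25, 125^32 ≡ 61.
35 = 32 + 2 + 1, so 125^35 ≡ 61·115·125 ≡ 137 (mod 141).
x_0 = 137.
x_1 = 137^2 mod 141 = 16.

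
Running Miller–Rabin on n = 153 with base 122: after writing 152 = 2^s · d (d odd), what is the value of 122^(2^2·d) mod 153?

n − 1 = 152 = 2^3 · 19, so s = 3 and d = 19.
x_0 = 122^19 mod 153 = 95.
x_1 = 95^2 mod 153 = 151.
x_2 = 151^2 mod 153 = 4.

4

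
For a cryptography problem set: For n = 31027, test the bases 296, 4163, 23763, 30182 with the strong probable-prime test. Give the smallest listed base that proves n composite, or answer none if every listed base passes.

n − 1 = 31026 = 2^1 · 15513, so s = 1 and d = 15513.
Base 296: x_0 = 296^15513 mod 31027 = 12370. x_0 ∉ {1, 31026} and s = 1, so 296 is a Miller–Rabin witness and 31027 is composite.
Base 4163: x_0 = 4163^15513 mod 31027 = 18860. x_0 ∉ {1, 31026} and s = 1, so 4163 is a Miller–Rabin witness and 31027 is composite.
Base 23763: x_0 = 23763^15513 mod 31027 = 22029. x_0 ∉ {1, 31026} and s = 1, so 23763 is a Miller–Rabin witness and 31027 is composite.
Base 30182: x_0 = 30182^15513 mod 31027 = 14315. x_0 ∉ {1, 31026} and s = 1, so 30182 is a Miller–Rabin witness and 31027 is composite.
The smallest witness among the given bases is 296.

296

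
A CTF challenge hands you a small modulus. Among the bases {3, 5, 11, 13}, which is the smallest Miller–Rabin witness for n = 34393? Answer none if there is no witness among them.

n − 1 = 34392 = 2^3 · 4299, so s = 3 and d = 4299.
Base 3: x_0 = 3^4299 mod 34393 = 3998. x_0 is neither 1 nor 34392, so continue squaring. x_1 = 3998^2 mod 34393 = 25652. x_2 = 25652^2 mod 34393 = 18228. Reached i = s−1 = 2 without hitting −1: 3 is a Miller–Rabin witness and 34393 is composite.
Base 5: x_0 = 5^4299 mod 34393 = 13389. x_0 is neither 1 nor 34392, so continue squaring. x_1 = 13389^2 mod 34393 = 9005. x_2 = 9005^2 mod 34393 = 25724. Reached i = s−1 = 2 without hitting −1: 5 is a Miller–Rabin witness and 34393 is composite.
Base 11: x_0 = 11^4299 mod 34393 = 11985. x_0 is neither 1 nor 34392, so continue squaring. x_1 = 11985^2 mod 34393 = 15057. x_2 = 15057^2 mod 34393 = 28986. Reached i = s−1 = 2 without hitting −1: 11 is a Miller–Rabin witness and 34393 is composite.
Base 13: x_0 = 13^4299 mod 34393 = 15106. x_0 is neither 1 nor 34392, so continue squaring. x_1 = 15106^2 mod 34393 = 28074. x_2 = 28074^2 mod 34393 = 33881. Reached i = s−1 = 2 without hitting −1: 13 is a Miller–Rabin witness and 34393 is composite.
The smallest witness among the given bases is 3.

3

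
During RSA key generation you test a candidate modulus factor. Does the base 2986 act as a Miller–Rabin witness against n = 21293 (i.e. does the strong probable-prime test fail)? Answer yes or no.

n − 1 = 21292 = 2^2 · 5323, so s = 2 and d = 5323.
x_0 = 2986^5323 mod 21293 = 200.
x_0 is neither 1 nor 21292, so continue squaring.
x_1 = 200^2 mod 21293 = 18707.
Reached i = s−1 = 1 without hitting −1: 2986 is a Miller–Rabin witness and 21293 is composite.

yes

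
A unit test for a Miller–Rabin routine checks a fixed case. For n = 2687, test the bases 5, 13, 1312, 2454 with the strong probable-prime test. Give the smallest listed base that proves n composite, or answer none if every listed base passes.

n − 1 = 2686 = 2^1 · 1343, so s = 1 and d = 1343.
Base 5: x_0 = 5^1343 mod 2687 = 2686. x_0 = 2686 ≡ −1, so 5 is not a witness.
Base 13: x_0 = 13^1343 mod 2687 = 1. x_0 = 1, so 13 is not a witness.
Base 1312: x_0 = 1312^1343 mod 2687 = 2686. x_0 = 2686 ≡ −1, so 1312 is not a witness.
Base 2454: x_0 = 2454^1343 mod 2687 = 2686. x_0 = 2686 ≡ −1, so 2454 is not a witness.
No listed base is a witness for 2687.

none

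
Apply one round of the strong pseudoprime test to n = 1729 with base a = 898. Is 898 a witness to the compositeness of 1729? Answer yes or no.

n − 1 = 1728 = 2^6 · 27, so s = 6 and d = 27.
x_0 = 898^27 mod 1729 = 1.
x_0 = 1, so 898 is not a witness.

no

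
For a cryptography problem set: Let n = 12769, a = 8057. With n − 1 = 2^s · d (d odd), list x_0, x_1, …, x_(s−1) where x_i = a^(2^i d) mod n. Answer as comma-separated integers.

n − 1 = 12768 = 2^5 · 399, so s = 5 and d = 399.
x_0 = 8057^399 mod 12769 = 5610.
x_1 = 5610^2 mod 12769 = 9284.
x_2 = 9284^2 mod 12769 = 1906.
x_3 = 1906^2 mod 12769 = 6440.
x_4 = 6440^2 mod 12769 = 12657.

5610, 9284, 1906, 6440, 12657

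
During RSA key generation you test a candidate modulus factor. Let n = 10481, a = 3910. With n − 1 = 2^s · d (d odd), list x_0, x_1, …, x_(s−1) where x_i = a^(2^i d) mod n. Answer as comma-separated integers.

n − 1 = 10480 = 2^4 · 655, so s = 4 and d = 655.
x_0 = 3910^655 mod 10481 = 5609.
x_1 = 5609^2 mod 10481 = 7400.
x_2 = 7400^2 mod 10481 = 7256.
x_3 = 7256^2 mod 10481 = 3473.

5609, 7400, 7256, 3473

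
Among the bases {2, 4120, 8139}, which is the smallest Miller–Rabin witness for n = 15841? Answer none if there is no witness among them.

none

n − 1 = 15840 = 2^5 · 495, so s = 5 and d = 495.
Base 2: x_0 = 2^495 mod 15841 = 1. x_0 = 1, so 2 is not a witness.
Base 4120: x_0 = 4120^495 mod 15841 = 1. x_0 = 1, so 4120 is not a witness.
Base 8139: x_0 = 8139^495 mod 15841 = 15840. x_0 = 15840 ≡ −1, so 8139 is not a witness.
No listed base is a witness for 15841.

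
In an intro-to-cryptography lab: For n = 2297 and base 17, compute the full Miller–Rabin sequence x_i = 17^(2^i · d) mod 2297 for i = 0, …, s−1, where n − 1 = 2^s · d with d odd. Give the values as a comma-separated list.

365, 2296, 1

n − 1 = 2296 = 2^3 · 287, so s = 3 and d = 287.
x_0 = 17^287 mod 2297 = 365.
x_1 = 365^2 mod 2297 = 2296.
x_2 = 2296^2 mod 2297 = 1.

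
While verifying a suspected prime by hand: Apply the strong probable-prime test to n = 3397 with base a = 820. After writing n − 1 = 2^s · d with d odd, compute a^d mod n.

n − 1 = 3396 = 2^2 · 849, so s = 2 and d = 849.
Repeated squaring mod 3397: 820^1 ≡ 820, 820^2 ≡ 3191, 820^4 ≡ 1672, 820^8 ≡ 3250, 820^16 ≡ 1227, 820^32 ≡ 658, 820^64 ≡ 1545, 820^128 ≡ 2331, 820^256 ≡ 1758, 820^512 ≡ 2691.
849 = 512 + 256 + 64 + 16 + 1, so 820^849 ≡ 2691·1758·1545·1227·820 ≡ 333 (mod 3397).

333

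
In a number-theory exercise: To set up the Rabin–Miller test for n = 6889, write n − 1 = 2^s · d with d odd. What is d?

Halving: 6888 → 3444 → 1722 → 861; 861 is odd.
So 6888 = 2^3 · 861.

861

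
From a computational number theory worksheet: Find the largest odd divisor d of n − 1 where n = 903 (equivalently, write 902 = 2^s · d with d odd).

Halving: 902 → 451; 451 is odd.
So 902 = 2^1 · 451.

451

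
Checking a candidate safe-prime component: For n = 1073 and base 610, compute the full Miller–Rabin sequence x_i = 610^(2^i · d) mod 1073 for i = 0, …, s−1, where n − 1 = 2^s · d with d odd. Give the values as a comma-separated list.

n − 1 = 1072 = 2^4 · 67, so s = 4 and d = 67.
x_0 = 610^67 mod 1073 = 523.
x_1 = 523^2 mod 1073 = 987.
x_2 = 987^2 mod 1073 = 958.
x_3 = 958^2 mod 1073 = 349.

523, 987, 958, 349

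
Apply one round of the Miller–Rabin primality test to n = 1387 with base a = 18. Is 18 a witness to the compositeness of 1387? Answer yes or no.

no

n − 1 = 1386 = 2^1 · 693, so s = 1 and d = 693.
x_0 = 18^693 mod 1387 = 1386.
x_0 = 1386 ≡ −1, so 18 is not a witness.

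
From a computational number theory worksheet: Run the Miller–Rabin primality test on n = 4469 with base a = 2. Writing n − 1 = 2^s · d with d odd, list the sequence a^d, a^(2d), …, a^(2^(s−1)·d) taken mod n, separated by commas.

2291, 2075

n − 1 = 4468 = 2^2 · 1117, so s = 2 and d = 1117.
x_0 = 2^1117 mod 4469 = 2291.
x_1 = 2291^2 mod 4469 = 2075.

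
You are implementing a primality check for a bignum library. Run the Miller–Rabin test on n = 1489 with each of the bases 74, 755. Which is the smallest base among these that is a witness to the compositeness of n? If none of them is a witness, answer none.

n − 1 = 1488 = 2^4 · 93, so s = 4 and d = 93.
Base 74: x_0 = 74^93 mod 1489 = 225. x_0 is neither 1 nor 1488, so continue squaring. x_1 = 225^2 mod 1489 = 1488. x_1 ≡ −1, so 74 is not a witness.
Base 755: x_0 = 755^93 mod 1489 = 1346. x_0 is neither 1 nor 1488, so continue squaring. x_1 = 1346^2 mod 1489 = 1092. x_2 = 1092^2 mod 1489 = 1264. x_3 = 1264^2 mod 1489 = 1488. x_3 ≡ −1, so 755 is not a witness.
No listed base is a witness for 1489.

none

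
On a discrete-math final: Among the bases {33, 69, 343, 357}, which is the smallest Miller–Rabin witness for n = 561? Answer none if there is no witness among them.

n − 1 = 560 = 2^4 · 35, so s = 4 and d = 35.
Base 33: x_0 = 33^35 mod 561 = 33. x_0 is neither 1 nor 560, so continue squaring. x_1 = 33^2 mod 561 = 528. x_2 = 528^2 mod 561 = 528. x_3 = 528^2 mod 561 = 528. Reached i = s−1 = 3 without hitting −1: 33 is a Miller–Rabin witness and 561 is composite.
Base 69: x_0 = 69^35 mod 561 = 375. x_0 is neither 1 nor 560, so continue squaring. x_1 = 375^2 mod 561 = 375. x_2 = 375^2 mod 561 = 375. x_3 = 375^2 mod 561 = 375. Reached i = s−1 = 3 without hitting −1: 69 is a Miller–Rabin witness and 561 is composite.
Base 343: x_0 = 343^35 mod 561 = 10. x_0 is neither 1 nor 560, so continue squaring. x_1 = 10^2 mod 561 = 100. x_2 = 100^2 mod 561 = 463. x_3 = 463^2 mod 561 = 67. Reached i = s−1 = 3 without hitting −1: 343 is a Miller–Rabin witness and 561 is composite.
Base 357: x_0 = 357^35 mod 561 = 408. x_0 is neither 1 nor 560, so continue squaring. x_1 = 408^2 mod 561 = 408. x_2 = 408^2 mod 561 = 408. x_3 = 408^2 mod 561 = 408. Reached i = s−1 = 3 without hitting −1: 357 is a Miller–Rabin witness and 561 is composite.
The smallest witness among the given bases is 33.

33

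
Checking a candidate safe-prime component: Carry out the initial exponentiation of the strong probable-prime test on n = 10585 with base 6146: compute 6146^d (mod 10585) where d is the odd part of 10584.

9906

n − 1 = 10584 = 2^3 · 1323, so s = 3 and d = 1323.
Repeated squaring mod 10585: 6146^1 ≡ 6146, 6146^2 ≡ 6036, 6146^4 ≡ 10311, 6146^8 ≡ 981, 6146^16 ≡ 9711, 6146^32 ≡ 1756, 6146^64 ≡ 3301, 6146^128 ≡ 4636, 6146^256 ≡ 4946, 6146^512 ≡ 981, 6146^1024 ≡ 9711.
1323 = 1024 + 256 + 32 + 8 + 2 + 1, so 6146^1323 ≡ 9711·4946·1756·981·6036·6146 ≡ 9906 (mod 10585).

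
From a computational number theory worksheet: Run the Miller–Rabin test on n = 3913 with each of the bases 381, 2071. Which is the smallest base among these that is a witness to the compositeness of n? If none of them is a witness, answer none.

none

n − 1 = 3912 = 2^3 · 489, so s = 3 and d = 489.
Base 381: x_0 = 381^489 mod 3913 = 3912. x_0 = 3912 ≡ −1, so 381 is not a witness.
Base 2071: x_0 = 2071^489 mod 3913 = 3912. x_0 = 3912 ≡ −1, so 2071 is not a witness.
No listed base is a witness for 3913.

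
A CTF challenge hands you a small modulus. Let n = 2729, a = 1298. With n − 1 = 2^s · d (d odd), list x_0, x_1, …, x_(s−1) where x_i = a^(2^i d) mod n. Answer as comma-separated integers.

n − 1 = 2728 = 2^3 · 341, so s = 3 and d = 341.
x_0 = 1298^341 mod 2729 = 1102.
x_1 = 1102^2 mod 2729 = 2728.
x_2 = 2728^2 mod 2729 = 1.

1102, 2728, 1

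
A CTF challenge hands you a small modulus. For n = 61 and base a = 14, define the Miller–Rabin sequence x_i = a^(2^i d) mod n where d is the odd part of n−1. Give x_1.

n − 1 = 60 = 2^2 · 15, so s = 2 and d = 15.
Repeated squaring mod 61: 14^1 ≡ 14, 14^2 ≡ 13, 14^4 ≡ 47, 14^8 ≡ 13.
15 = 8 + 4 + 2 + 1, so 14^15 ≡ 13·47·13·14 ≡ 60 (mod 61).
x_0 = 60.
x_1 = 60^2 mod 61 = 1.

1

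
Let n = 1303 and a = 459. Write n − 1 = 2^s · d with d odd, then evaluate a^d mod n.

n − 1 = 1302 = 2^1 · 651, so s = 1 and d = 651.
Repeated squaring mod 1303: 459^1 ≡ 459, 459^2 ≡ 898, 459^4 ≡ 1150, 459^8 ≡ 1258, 459^16 ≡ 722, 459^32 ≡ 84, 459^64 ≡ 541, 459^128 ≡ 809, 459^256 ≡ 375, 459^512 ≡ 1204.
651 = 512 + 128 + 8 + 2 + 1, so 459^651 ≡ 1204·809·1258·898·459 ≡ 1 (mod 1303).

1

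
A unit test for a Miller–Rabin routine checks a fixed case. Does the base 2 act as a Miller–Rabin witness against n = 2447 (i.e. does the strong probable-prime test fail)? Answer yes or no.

n − 1 = 2446 = 2^1 · 1223, so s = 1 and d = 1223.
Repeated squaring mod 2447: 2^1 ≡ 2, 2^2 ≡ 4, 2^4 ≡ 16, 2^8 ≡ 256, 2^16 ≡ 1914, 2^32 ≡ 237, 2^64 ≡ 2335, 2^128 ≡ 309, 2^256 ≡ 48, 2^512 ≡ 2304, 2^1024 ≡ 873.
1223 = 1024 + 128 + 64 + 4 + 2 + 1, so 2^1223 ≡ 873·309·2335·16·4·2 ≡ 1 (mod 2447).
x_0 = 2^1223 mod 2447 = 1.
x_0 = 1, so 2 is not a witness.

no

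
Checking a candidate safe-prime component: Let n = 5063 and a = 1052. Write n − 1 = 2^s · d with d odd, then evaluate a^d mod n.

n − 1 = 5062 = 2^1 · 2531, so s = 1 and d = 2531.
By repeated squaring, 1052^2531 ≡ 2818 (mod 5063).

2818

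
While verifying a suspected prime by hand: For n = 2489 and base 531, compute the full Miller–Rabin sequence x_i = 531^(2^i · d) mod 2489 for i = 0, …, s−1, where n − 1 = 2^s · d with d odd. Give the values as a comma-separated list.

1861, 1122, 1939

n − 1 = 2488 = 2^3 · 311, so s = 3 and d = 311.
x_0 = 531^311 mod 2489 = 1861.
x_1 = 1861^2 mod 2489 = 1122.
x_2 = 1122^2 mod 2489 = 1939.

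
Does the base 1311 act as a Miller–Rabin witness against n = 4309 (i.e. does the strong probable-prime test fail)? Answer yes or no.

yes

n − 1 = 4308 = 2^2 · 1077, so s = 2 and d = 1077.
x_0 = 1311^1077 mod 4309 = 1707.
x_0 is neither 1 nor 4308, so continue squaring.
x_1 = 1707^2 mod 4309 = 965.
Reached i = s−1 = 1 without hitting −1: 1311 is a Miller–Rabin witness and 4309 is composite.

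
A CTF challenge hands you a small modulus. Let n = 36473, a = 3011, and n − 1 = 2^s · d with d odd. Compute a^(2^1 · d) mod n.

6150

n − 1 = 36472 = 2^3 · 4559, so s = 3 and d = 4559.
x_0 = 3011^4559 mod 36473 = 29281.
x_1 = 29281^2 mod 36473 = 6150.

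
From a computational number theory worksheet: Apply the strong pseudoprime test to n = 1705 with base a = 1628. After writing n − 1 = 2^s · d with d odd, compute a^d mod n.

748

n − 1 = 1704 = 2^3 · 213, so s = 3 and d = 213.
Repeated squaring mod 1705: 1628^1 ≡ 1628, 1628^2 ≡ 814, 1628^4 ≡ 1056, 1628^8 ≡ 66, 1628^16 ≡ 946, 1628^32 ≡ 1496, 1628^64 ≡ 1056, 1628^128 ≡ 66.
213 = 128 + 64 + 16 + 4 + 1, so 1628^213 ≡ 66·1056·946·1056·1628 ≡ 748 (mod 1705).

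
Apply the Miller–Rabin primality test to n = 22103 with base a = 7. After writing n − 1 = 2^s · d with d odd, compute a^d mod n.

n − 1 = 22102 = 2^1 · 11051, so s = 1 and d = 11051.
7^11051 mod 22103 = 8607.

8607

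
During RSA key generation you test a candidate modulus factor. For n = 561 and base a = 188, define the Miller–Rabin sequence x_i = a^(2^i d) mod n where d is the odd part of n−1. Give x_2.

n − 1 = 560 = 2^4 · 35, so s = 4 and d = 35.
x_0 = 188^35 mod 561 = 188.
x_1 = 188^2 mod 561 = 1.
x_2 = 1^2 mod 561 = 1.

1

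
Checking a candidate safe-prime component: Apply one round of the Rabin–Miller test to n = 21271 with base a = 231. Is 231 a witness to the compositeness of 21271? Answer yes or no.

yes

n − 1 = 21270 = 2^1 · 10635, so s = 1 and d = 10635.
Repeated squaring mod 21271: 231^1 ≡ 231, 231^2 ≡ 10819, 231^4 ≡ 17719, 231^8 ≡ 3001, 231^16 ≡ 8368, 231^32 ≡ 20563, 231^64 ≡ 12031, 231^128 ≡ 17077, 231^256 ≡ 19790, 231^512 ≡ 2448, 231^1024 ≡ 15553, 231^2048 ≡ 1997, 231^4096 ≡ 10332, 231^8192 ≡ 12346.
10635 = 8192 + 2048 + 256 + 128 + 8 + 2 + 1, so 231^10635 ≡ 12346·1997·19790·17077·3001·10819·231 ≡ 20727 (mod 21271).
x_0 = 231^10635 mod 21271 = 20727.
x_0 ∉ {1, 21270} and s = 1, so 231 is a Miller–Rabin witness and 21271 is composite.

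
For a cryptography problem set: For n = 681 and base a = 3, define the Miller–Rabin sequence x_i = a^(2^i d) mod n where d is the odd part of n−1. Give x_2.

n − 1 = 680 = 2^3 · 85, so s = 3 and d = 85.
x_0 = 3^85 mod 681 = 75.
x_1 = 75^2 mod 681 = 177.
x_2 = 177^2 mod 681 = 3.

3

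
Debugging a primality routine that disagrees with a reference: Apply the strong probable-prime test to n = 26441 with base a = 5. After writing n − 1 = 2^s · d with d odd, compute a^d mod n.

n − 1 = 26440 = 2^3 · 3305, so s = 3 and d = 3305.
5^3305 mod 26441 = 5131.

5131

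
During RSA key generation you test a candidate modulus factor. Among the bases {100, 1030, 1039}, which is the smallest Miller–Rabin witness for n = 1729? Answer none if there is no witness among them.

n − 1 = 1728 = 2^6 · 27, so s = 6 and d = 27.
Base 100: x_0 = 100^27 mod 1729 = 1. x_0 = 1, so 100 is not a witness.
Base 1030: x_0 = 1030^27 mod 1729 = 1. x_0 = 1, so 1030 is not a witness.
Base 1039: x_0 = 1039^27 mod 1729 = 1728. x_0 = 1728 ≡ −1, so 1039 is not a witness.
No listed base is a witness for 1729.

none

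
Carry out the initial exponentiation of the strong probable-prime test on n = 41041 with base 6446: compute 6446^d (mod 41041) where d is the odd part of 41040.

n − 1 = 41040 = 2^4 · 2565, so s = 4 and d = 2565.
Repeated squaring mod 41041: 6446^1 ≡ 6446, 6446^2 ≡ 17424, 6446^4 ≡ 15499, 6446^8 ≡ 6028, 6446^16 ≡ 15499, 6446^32 ≡ 6028, 6446^64 ≡ 15499, 6446^128 ≡ 6028, 6446^256 ≡ 15499, 6446^512 ≡ 6028, 6446^1024 ≡ 15499, 6446^2048 ≡ 6028.
2565 = 2048 + 512 + 4 + 1, so 6446^2565 ≡ 6028·6028·15499·6446 ≡ 31702 (mod 41041).

31702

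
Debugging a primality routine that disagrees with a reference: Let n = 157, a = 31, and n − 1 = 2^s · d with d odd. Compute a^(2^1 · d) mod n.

n − 1 = 156 = 2^2 · 39, so s = 2 and d = 39.
x_0 = 31^39 mod 157 = 156.
x_1 = 156^2 mod 157 = 1.

1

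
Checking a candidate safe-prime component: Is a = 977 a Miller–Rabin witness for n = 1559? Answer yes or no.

n − 1 = 1558 = 2^1 · 779, so s = 1 and d = 779.
x_0 = 977^779 mod 1559 = 1.
x_0 = 1, so 977 is not a witness.

no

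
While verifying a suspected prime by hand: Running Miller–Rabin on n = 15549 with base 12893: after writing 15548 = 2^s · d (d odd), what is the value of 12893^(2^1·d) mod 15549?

n − 1 = 15548 = 2^2 · 3887, so s = 2 and d = 3887.
x_0 = 12893^3887 mod 15549 = 5123.
x_1 = 5123^2 mod 15549 = 13966.

13966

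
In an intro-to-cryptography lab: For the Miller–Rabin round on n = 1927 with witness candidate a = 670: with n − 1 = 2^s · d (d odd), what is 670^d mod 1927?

n − 1 = 1926 = 2^1 · 963, so s = 1 and d = 963.
Repeated squaring mod 1927: 670^1 ≡ 670, 670^2 ≡ 1836, 670^4 ≡ 573, 670^8 ≡ 739, 670^16 ≡ 780, 670^32 ≡ 1395, 670^64 ≡ 1682, 670^128 ≡ 288, 670^256 ≡ 83, 670^512 ≡ 1108.
963 = 512 + 256 + 128 + 64 + 2 + 1, so 670^963 ≡ 1108·83·288·1682·1836·670 ≡ 1145 (mod 1927).

1145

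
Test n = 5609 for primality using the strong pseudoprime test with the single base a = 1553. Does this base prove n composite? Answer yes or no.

yes

n − 1 = 5608 = 2^3 · 701, so s = 3 and d = 701.
x_0 = 1553^701 mod 5609 = 275.
x_0 is neither 1 nor 5608, so continue squaring.
x_1 = 275^2 mod 5609 = 2708.
x_2 = 2708^2 mod 5609 = 2301.
Reached i = s−1 = 2 without hitting −1: 1553 is a Miller–Rabin witness and 5609 is composite.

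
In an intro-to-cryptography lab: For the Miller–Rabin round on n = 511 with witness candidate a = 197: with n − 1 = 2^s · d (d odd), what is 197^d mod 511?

n − 1 = 510 = 2^1 · 255, so s = 1 and d = 255.
By repeated squaring, 197^255 ≡ 428 (mod 511).

428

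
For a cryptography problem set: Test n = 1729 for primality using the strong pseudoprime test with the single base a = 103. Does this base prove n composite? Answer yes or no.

n − 1 = 1728 = 2^6 · 27, so s = 6 and d = 27.
x_0 = 103^27 mod 1729 = 1728.
x_0 = 1728 ≡ −1, so 103 is not a witness.

no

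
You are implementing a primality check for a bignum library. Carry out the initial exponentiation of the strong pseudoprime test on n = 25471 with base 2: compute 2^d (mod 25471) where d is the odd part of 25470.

1

n − 1 = 25470 = 2^1 · 12735, so s = 1 and d = 12735.
2^12735 mod 25471 = 1.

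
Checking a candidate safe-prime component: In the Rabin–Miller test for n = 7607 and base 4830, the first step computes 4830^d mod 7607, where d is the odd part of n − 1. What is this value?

n − 1 = 7606 = 2^1 · 3803, so s = 1 and d = 3803.
Repeated squaring mod 7607: 4830^1 ≡ 4830, 4830^2 ≡ 5838, 4830^4 ≡ 2884, 4830^8 ≡ 3005, 4830^16 ≡ 516, 4830^32 ≡ 11, 4830^64 ≡ 121, 4830^128 ≡ 7034, 4830^256 ≡ 1228, 4830^512 ≡ 1798, 4830^1024 ≡ 7436, 4830^2048 ≡ 6420.
3803 = 2048 + 1024 + 512 + 128 + 64 + 16 + 8 + 2 + 1, so 4830^3803 ≡ 6420·7436·1798·7034·121·516·3005·5838·4830 ≡ 7606 (mod 7607).

7606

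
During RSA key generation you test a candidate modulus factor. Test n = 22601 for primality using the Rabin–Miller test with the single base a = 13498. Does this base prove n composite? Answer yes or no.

yes

n − 1 = 22600 = 2^3 · 2825, so s = 3 and d = 2825.
Repeated squaring mod 22601: 13498^1 ≡ 13498, 13498^2 ≡ 9343, 13498^4 ≡ 6587, 13498^8 ≡ 17250, 13498^16 ≡ 20335, 13498^32 ≡ 4329, 13498^64 ≡ 4012, 13498^128 ≡ 4232, 13498^256 ≡ 9832, 13498^512 ≡ 3747, 13498^1024 ≡ 4788, 13498^2048 ≡ 7530.
2825 = 2048 + 512 + 256 + 8 + 1, so 13498^2825 ≡ 7530·3747·9832·17250·13498 ≡ 7185 (mod 22601).
x_0 = 13498^2825 mod 22601 = 7185.
x_0 is neither 1 nor 22600, so continue squaring.
x_1 = 7185^2 mod 22601 = 3541.
x_2 = 3541^2 mod 22601 = 17727.
Reached i = s−1 = 2 without hitting −1: 13498 is a Miller–Rabin witness and 22601 is composite.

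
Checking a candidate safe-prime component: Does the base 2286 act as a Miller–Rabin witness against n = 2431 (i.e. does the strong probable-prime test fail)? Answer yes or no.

n − 1 = 2430 = 2^1 · 1215, so s = 1 and d = 1215.
x_0 = 2286^1215 mod 2431 = 1409.
x_0 ∉ {1, 2430} and s = 1, so 2286 is a Miller–Rabin witness and 2431 is composite.

yes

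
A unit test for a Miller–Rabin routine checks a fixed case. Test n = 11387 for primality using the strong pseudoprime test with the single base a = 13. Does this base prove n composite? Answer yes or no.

n − 1 = 11386 = 2^1 · 5693, so s = 1 and d = 5693.
Repeated squaring mod 11387: 13^1 ≡ 13, 13^2 ≡ 169, 13^4 ≡ 5787, 13^8 ≡ 202, 13^16 ≡ 6643, 13^32 ≡ 4824, 13^64 ≡ 7335, 13^128 ≡ 10037, 13^256 ≡ 580, 13^512 ≡ 6177, 13^1024 ≡ 8879, 13^2048 ≡ 4440, 13^4096 ≡ 2703.
5693 = 4096 + 1024 + 512 + 32 + 16 + 8 + 4 + 1, so 13^5693 ≡ 2703·8879·6177·4824·6643·202·5787·13 ≡ 6815 (mod 11387).
x_0 = 13^5693 mod 11387 = 6815.
x_0 ∉ {1, 11386} and s = 1, so 13 is a Miller–Rabin witness and 11387 is composite.

yes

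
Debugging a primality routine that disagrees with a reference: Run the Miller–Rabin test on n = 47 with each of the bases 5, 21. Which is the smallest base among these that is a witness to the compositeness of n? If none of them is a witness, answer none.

none

n − 1 = 46 = 2^1 · 23, so s = 1 and d = 23.
Base 5: x_0 = 5^23 mod 47 = 46. x_0 = 46 ≡ −1, so 5 is not a witness.
Base 21: x_0 = 21^23 mod 47 = 1. x_0 = 1, so 21 is not a witness.
No listed base is a witness for 47.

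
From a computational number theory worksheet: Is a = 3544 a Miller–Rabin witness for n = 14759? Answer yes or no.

no

n − 1 = 14758 = 2^1 · 7379, so s = 1 and d = 7379.
x_0 = 3544^7379 mod 14759 = 14758.
x_0 = 14758 ≡ −1, so 3544 is not a witness.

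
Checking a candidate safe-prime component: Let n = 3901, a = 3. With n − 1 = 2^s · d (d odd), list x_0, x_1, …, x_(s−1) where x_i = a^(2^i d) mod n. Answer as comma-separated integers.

n − 1 = 3900 = 2^2 · 975, so s = 2 and d = 975.
x_0 = 3^975 mod 3901 = 3327.
x_1 = 3327^2 mod 3901 = 1792.

3327, 1792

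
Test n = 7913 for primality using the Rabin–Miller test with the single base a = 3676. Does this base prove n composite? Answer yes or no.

no

n − 1 = 7912 = 2^3 · 989, so s = 3 and d = 989.
x_0 = 3676^989 mod 7913 = 4237.
x_0 is neither 1 nor 7912, so continue squaring.
x_1 = 4237^2 mod 7913 = 5485.
x_2 = 5485^2 mod 7913 = 7912.
x_2 ≡ −1, so 3676 is not a witness.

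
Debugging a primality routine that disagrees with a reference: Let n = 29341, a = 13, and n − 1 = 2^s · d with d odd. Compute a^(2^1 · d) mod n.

n − 1 = 29340 = 2^2 · 7335, so s = 2 and d = 7335.
x_0 = 13^7335 mod 29341 = 8541.
x_1 = 8541^2 mod 29341 = 6955.

6955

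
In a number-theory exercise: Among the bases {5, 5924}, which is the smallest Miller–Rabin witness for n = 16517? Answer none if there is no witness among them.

n − 1 = 16516 = 2^2 · 4129, so s = 2 and d = 4129.
Base 5: x_0 = 5^4129 mod 16517 = 10774. x_0 is neither 1 nor 16516, so continue squaring. x_1 = 10774^2 mod 16517 = 14117. Reached i = s−1 = 1 without hitting −1: 5 is a Miller–Rabin witness and 16517 is composite.
Base 5924: x_0 = 5924^4129 mod 16517 = 14595. x_0 is neither 1 nor 16516, so continue squaring. x_1 = 14595^2 mod 16517 = 10793. Reached i = s−1 = 1 without hitting −1: 5924 is a Miller–Rabin witness and 16517 is composite.
The smallest witness among the given bases is 5.

5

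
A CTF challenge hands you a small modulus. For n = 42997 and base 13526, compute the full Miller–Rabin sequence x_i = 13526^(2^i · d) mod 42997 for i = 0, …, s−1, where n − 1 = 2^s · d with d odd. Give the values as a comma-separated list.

n − 1 = 42996 = 2^2 · 10749, so s = 2 and d = 10749.
x_0 = 13526^10749 mod 42997 = 19980.
x_1 = 19980^2 mod 42997 = 16252.

19980, 16252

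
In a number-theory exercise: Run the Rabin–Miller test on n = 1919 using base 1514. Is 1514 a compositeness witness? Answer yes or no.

yes

n − 1 = 1918 = 2^1 · 959, so s = 1 and d = 959.
Repeated squaring mod 1919: 1514^1 ≡ 1514, 1514^2 ≡ 910, 1514^4 ≡ 1011, 1514^8 ≡ 1213, 1514^16 ≡ 1415, 1514^32 ≡ 708, 1514^64 ≡ 405, 1514^128 ≡ 910, 1514^256 ≡ 1011, 1514^512 ≡ 1213.
959 = 512 + 256 + 128 + 32 + 16 + 8 + 4 + 2 + 1, so 1514^959 ≡ 1213·1011·910·708·1415·1213·1011·910·1514 ≡ 1211 (mod 1919).
x_0 = 1514^959 mod 1919 = 1211.
x_0 ∉ {1, 1918} and s = 1, so 1514 is a Miller–Rabin witness and 1919 is composite.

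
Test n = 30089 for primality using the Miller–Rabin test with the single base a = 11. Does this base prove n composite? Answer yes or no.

n − 1 = 30088 = 2^3 · 3761, so s = 3 and d = 3761.
x_0 = 11^3761 mod 30089 = 1.
x_0 = 1, so 11 is not a witness.

no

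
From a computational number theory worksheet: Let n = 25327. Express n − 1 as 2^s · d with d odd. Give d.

12663

Halving: 25326 → 12663; 12663 is odd.
So 25326 = 2^1 · 12663.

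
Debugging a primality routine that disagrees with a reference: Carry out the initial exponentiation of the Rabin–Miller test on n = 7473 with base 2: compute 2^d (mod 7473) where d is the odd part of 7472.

5486

n − 1 = 7472 = 2^4 · 467, so s = 4 and d = 467.
2^467 mod 7473 = 5486.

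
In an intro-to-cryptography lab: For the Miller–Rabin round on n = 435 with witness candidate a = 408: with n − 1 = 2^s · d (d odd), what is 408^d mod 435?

423

n − 1 = 434 = 2^1 · 217, so s = 1 and d = 217.
408^217 mod 435 = 423.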